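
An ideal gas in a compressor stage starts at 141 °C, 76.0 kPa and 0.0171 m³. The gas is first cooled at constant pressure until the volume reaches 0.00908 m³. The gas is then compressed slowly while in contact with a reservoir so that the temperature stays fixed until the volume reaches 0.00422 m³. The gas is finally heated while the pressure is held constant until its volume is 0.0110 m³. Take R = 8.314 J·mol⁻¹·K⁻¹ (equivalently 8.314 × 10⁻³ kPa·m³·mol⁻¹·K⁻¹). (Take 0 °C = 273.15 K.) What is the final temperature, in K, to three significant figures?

Convert: T₁ = 414.1 K.
P constant ⇒ V ∝ T: P₂ = P₁; T₂ = T₁·(V₂/V₁) = 219.9 K.
Isothermal, so P V is constant: T₃ = T₂; P₃ = P₂·(V₂/V₃) = 163.5 kPa.
Isobaric, so V/T is constant: P₄ = P₃; T₄ = T₃·(V₄/V₃) = 573.2 K.

T₄ ≈ 573 K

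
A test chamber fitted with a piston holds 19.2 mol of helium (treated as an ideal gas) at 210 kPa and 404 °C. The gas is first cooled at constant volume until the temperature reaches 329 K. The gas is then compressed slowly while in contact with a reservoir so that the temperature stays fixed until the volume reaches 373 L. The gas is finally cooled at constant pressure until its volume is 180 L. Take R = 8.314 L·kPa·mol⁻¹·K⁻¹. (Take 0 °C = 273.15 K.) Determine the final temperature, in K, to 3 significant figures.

Convert: T₁ = 677.1 K.
From PV = nRT: V₁ = nRT₁/P₁ = 514.7 L.
V constant ⇒ P ∝ T: V₂ = V₁; P₂ = P₁·(T₂/T₁) = 102.0 kPa.
Isothermal, so P V is constant: T₃ = T₂; P₃ = P₂·(V₂/V₃) = 140.8 kPa.
Isobaric, so V/T is constant: P₄ = P₃; T₄ = T₃·(V₄/V₃) = 158.8 K.

T₄ ≈ 159 K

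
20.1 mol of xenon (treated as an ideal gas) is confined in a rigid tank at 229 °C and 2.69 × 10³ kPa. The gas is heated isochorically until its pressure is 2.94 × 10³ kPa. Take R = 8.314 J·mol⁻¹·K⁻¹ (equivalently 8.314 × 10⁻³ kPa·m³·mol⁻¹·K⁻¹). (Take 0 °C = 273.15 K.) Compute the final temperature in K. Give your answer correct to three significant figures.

T₂ ≈ 549 K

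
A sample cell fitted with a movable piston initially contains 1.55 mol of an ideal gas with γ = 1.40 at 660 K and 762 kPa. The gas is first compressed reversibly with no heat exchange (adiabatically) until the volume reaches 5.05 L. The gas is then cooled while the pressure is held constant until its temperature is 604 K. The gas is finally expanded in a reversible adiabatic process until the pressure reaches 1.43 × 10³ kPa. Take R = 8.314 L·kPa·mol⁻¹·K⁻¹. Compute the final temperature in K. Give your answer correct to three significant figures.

T₄ ≈ 526 K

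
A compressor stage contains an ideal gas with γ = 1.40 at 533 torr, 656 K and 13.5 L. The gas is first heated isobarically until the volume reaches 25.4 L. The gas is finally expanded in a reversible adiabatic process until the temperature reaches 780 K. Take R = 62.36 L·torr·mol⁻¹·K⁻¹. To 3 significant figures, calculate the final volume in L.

V₃ ≈ 80.0 L

P constant ⇒ V ∝ T: P₂ = P₁; T₂ = T₁·(V₂/V₁) = 1234 K.
Adiabatic (γ = 1.40), T V^(γ−1) and P V^γ constant: P₃ = P₂·(T₃/T₂)^(γ/(γ−1)) = 106.9 torr; V₃ = V₂·(T₂/T₃)^(1/(γ−1)) = 80.00 L.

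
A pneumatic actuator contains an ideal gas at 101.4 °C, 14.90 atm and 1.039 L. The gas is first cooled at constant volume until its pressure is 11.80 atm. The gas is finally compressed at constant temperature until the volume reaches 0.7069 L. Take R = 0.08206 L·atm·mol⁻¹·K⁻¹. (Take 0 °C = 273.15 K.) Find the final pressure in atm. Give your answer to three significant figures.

Convert: T₁ = 374.5 K.
Isochoric, so P/T is constant: V₂ = V₁; T₂ = T₁·(P₂/P₁) = 296.6 K.
Isothermal, so P V is constant: T₃ = T₂; P₃ = P₂·(V₂/V₃) = 17.34 atm.

P₃ ≈ 17.3 atm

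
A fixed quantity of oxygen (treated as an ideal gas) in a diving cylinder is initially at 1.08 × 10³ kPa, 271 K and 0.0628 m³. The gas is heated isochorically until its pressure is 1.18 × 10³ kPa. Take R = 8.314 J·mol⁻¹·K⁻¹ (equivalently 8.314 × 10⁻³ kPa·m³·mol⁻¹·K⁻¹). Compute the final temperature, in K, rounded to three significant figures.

T₂ ≈ 296 K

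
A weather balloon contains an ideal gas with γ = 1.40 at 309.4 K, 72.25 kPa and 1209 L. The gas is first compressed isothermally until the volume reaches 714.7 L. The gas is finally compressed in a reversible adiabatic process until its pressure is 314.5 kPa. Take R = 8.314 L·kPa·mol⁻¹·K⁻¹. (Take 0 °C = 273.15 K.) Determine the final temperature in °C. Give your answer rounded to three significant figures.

T₃ ≈ 132 °C

T constant ⇒ Boyle's law P V = const: T₂ = T₁; P₂ = P₁·(V₁/V₂) = 122.2 kPa.
Adiabatic (γ = 1.40), T V^(γ−1) and P V^γ constant: T₃ = T₂·(P₃/P₂)^((γ−1)/γ) = 405.3 K; V₃ = V₂·(P₂/P₃)^(1/γ) = 363.9 L.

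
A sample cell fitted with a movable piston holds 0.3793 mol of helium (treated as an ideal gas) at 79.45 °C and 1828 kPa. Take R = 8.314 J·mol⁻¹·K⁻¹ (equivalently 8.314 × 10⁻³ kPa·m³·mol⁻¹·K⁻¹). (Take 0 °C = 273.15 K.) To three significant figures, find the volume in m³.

V ≈ 0.000608 m³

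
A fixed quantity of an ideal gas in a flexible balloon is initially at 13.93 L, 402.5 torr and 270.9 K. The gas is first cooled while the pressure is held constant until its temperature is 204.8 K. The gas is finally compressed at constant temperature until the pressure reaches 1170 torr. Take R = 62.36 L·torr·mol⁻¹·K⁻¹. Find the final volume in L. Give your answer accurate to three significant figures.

V₃ ≈ 3.62 L

P constant ⇒ V ∝ T: P₂ = P₁; V₂ = V₁·(T₂/T₁) = 10.53 L.
Isothermal, so P V is constant: T₃ = T₂; V₃ = V₂·(P₂/P₃) = 3.623 L.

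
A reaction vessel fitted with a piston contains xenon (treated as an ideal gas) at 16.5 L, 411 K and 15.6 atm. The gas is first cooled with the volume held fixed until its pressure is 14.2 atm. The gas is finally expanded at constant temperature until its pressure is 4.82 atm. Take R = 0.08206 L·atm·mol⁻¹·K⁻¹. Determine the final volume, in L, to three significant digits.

Isochoric, so P/T is constant: V₂ = V₁; T₂ = T₁·(P₂/P₁) = 374.1 K.
T constant ⇒ Boyle's law P V = const: T₃ = T₂; V₃ = V₂·(P₂/P₃) = 48.61 L.

V₃ ≈ 48.6 L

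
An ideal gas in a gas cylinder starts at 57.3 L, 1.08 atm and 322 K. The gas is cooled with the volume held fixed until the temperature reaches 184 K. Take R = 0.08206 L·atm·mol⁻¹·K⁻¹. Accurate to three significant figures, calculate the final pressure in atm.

Isochoric, so P/T is constant: V₂ = V₁; P₂ = P₁·(T₂/T₁) = 0.6171 atm.

P₂ ≈ 0.617 atm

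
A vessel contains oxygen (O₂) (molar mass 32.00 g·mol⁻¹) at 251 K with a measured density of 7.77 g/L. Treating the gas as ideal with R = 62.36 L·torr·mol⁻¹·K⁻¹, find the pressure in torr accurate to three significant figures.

ρ = PM/(RT) ⇒ P = ρRT/M = (7.77 × 62.36 × 251.0) / 32.00

P ≈ 3.80e+03 torr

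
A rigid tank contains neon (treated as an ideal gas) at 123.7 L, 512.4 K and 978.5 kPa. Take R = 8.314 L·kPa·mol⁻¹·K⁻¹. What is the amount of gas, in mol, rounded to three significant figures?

n ≈ 28.4 mol

PV = nRT ⇒ n = PV/(RT) = (978.5 × 123.7) / (8.314 × 512.4)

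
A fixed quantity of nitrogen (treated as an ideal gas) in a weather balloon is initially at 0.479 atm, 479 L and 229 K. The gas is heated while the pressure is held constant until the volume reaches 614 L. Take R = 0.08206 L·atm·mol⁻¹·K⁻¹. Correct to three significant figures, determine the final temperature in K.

P constant ⇒ V ∝ T: P₂ = P₁; T₂ = T₁·(V₂/V₁) = 293.5 K.

T₂ ≈ 294 K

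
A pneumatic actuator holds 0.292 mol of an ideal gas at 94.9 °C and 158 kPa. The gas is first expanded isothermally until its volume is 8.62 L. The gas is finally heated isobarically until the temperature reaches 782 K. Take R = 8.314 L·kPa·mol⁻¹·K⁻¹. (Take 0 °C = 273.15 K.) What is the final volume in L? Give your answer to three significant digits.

Convert: T₁ = 368.0 K.
From PV = nRT: V₁ = nRT₁/P₁ = 5.655 L.
Isothermal, so P V is constant: T₂ = T₁; P₂ = P₁·(V₁/V₂) = 103.7 kPa.
P constant ⇒ V ∝ T: P₃ = P₂; V₃ = V₂·(T₃/T₂) = 18.32 L.

V₃ ≈ 18.3 L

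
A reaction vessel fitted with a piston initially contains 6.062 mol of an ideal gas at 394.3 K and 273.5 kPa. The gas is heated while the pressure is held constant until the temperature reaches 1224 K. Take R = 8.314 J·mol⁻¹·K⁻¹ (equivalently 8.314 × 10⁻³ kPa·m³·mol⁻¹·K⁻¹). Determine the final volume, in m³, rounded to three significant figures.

V₂ ≈ 0.226 m³

From PV = nRT: V₁ = nRT₁/P₁ = 0.07266 m³.
P constant ⇒ V ∝ T: P₂ = P₁; V₂ = V₁·(T₂/T₁) = 0.2256 m³.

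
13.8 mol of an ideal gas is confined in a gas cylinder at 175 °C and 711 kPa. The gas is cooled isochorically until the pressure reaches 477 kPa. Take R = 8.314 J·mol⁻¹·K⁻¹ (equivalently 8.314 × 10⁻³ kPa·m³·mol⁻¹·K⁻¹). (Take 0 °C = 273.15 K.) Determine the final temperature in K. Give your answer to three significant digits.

T₂ ≈ 301 K

Convert: T₁ = 448.1 K.
From PV = nRT: V₁ = nRT₁/P₁ = 0.07232 m³.
V constant ⇒ P ∝ T: V₂ = V₁; T₂ = T₁·(P₂/P₁) = 300.7 K.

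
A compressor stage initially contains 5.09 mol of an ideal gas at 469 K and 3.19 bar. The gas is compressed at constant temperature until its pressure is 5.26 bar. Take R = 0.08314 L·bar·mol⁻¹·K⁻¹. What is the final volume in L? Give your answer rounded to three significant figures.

V₂ ≈ 37.7 L

From PV = nRT: V₁ = nRT₁/P₁ = 62.22 L.
T constant ⇒ Boyle's law P V = const: T₂ = T₁; V₂ = V₁·(P₁/P₂) = 37.73 L.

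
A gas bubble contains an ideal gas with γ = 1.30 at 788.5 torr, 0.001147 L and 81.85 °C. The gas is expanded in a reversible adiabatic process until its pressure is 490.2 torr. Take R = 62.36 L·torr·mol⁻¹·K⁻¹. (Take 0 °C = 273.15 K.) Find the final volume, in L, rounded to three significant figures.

V₂ ≈ 0.00165 L

Convert: T₁ = 355.0 K.
Reversible adiabatic, γ = 1.30: T₂ = T₁·(P₂/P₁)^((γ−1)/γ) = 318.1 K; V₂ = V₁·(P₁/P₂)^(1/γ) = 0.001653 L.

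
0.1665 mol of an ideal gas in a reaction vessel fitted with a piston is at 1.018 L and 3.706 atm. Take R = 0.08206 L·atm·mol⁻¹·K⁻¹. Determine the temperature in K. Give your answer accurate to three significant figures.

T ≈ 276 K

PV = nRT ⇒ T = PV/(nR) = (3.706 × 1.018) / (0.1665 × 0.08206)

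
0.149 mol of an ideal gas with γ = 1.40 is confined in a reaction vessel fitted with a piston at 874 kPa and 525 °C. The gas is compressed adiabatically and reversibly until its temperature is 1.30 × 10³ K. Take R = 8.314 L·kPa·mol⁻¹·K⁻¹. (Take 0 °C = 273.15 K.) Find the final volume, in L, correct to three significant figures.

V₂ ≈ 0.334 L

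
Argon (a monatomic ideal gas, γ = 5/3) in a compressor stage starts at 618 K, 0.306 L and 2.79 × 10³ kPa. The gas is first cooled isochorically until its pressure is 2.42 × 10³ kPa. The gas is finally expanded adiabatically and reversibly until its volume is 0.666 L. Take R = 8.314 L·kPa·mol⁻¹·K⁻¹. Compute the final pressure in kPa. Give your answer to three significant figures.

P₃ ≈ 662 kPa

V constant ⇒ P ∝ T: V₂ = V₁; T₂ = T₁·(P₂/P₁) = 536.0 K.
Reversible adiabatic, γ = 5/3: T₃ = T₂·(V₂/V₃)^(γ−1) = 319.2 K; P₃ = P₂·(V₂/V₃)^γ = 662.1 kPa.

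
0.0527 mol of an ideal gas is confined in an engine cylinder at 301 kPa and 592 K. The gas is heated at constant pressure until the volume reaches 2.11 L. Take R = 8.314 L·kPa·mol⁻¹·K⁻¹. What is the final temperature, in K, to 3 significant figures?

From PV = nRT: V₁ = nRT₁/P₁ = 0.8617 L.
P constant ⇒ V ∝ T: P₂ = P₁; T₂ = T₁·(V₂/V₁) = 1450 K.

T₂ ≈ 1.45e+03 K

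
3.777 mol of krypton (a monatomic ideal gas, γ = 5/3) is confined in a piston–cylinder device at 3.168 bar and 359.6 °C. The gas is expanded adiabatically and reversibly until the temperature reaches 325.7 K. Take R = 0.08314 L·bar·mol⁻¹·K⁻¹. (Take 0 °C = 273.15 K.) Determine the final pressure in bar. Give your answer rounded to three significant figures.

P₂ ≈ 0.602 bar

Convert: T₁ = 632.8 K.
From PV = nRT: V₁ = nRT₁/P₁ = 62.72 L.
Adiabatic (γ = 5/3), T V^(γ−1) and P V^γ constant: P₂ = P₁·(T₂/T₁)^(γ/(γ−1)) = 0.6022 bar; V₂ = V₁·(T₁/T₂)^(1/(γ−1)) = 169.8 L.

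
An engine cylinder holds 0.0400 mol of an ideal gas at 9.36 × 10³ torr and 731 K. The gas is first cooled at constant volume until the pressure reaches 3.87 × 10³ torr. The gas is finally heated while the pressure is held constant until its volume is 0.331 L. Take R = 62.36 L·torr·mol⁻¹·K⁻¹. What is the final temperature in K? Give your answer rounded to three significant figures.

From PV = nRT: V₁ = nRT₁/P₁ = 0.1948 L.
Isochoric, so P/T is constant: V₂ = V₁; T₂ = T₁·(P₂/P₁) = 302.2 K.
Isobaric, so V/T is constant: P₃ = P₂; T₃ = T₂·(V₃/V₂) = 513.5 K.

T₃ ≈ 514 K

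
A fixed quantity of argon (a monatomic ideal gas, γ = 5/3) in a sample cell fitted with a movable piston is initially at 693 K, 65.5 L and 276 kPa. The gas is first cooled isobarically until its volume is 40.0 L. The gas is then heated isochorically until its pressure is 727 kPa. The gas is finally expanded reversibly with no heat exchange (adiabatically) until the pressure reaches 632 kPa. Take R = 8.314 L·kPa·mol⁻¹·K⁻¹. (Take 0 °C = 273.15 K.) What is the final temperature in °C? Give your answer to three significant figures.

Isobaric, so V/T is constant: P₂ = P₁; T₂ = T₁·(V₂/V₁) = 423.2 K.
V constant ⇒ P ∝ T: V₃ = V₂; T₃ = T₂·(P₃/P₂) = 1115 K.
Adiabatic (γ = 5/3), T V^(γ−1) and P V^γ constant: T₄ = T₃·(P₄/P₃)^((γ−1)/γ) = 1054 K; V₄ = V₃·(P₃/P₄)^(1/γ) = 43.51 L.

T₄ ≈ 781 °C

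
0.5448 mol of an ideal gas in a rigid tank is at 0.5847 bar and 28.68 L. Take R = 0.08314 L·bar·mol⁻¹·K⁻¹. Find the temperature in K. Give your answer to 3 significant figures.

T ≈ 370 K

PV = nRT ⇒ T = PV/(nR) = (0.5847 × 28.68) / (0.5448 × 0.08314)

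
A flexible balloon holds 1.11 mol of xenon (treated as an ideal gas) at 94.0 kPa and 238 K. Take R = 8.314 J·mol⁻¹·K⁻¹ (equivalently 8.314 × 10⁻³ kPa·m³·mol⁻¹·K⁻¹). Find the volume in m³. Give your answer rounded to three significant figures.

PV = nRT ⇒ V = nRT/P = (1.11 × 8.314 × 10⁻³ × 238) / 94.0

V ≈ 0.0234 m³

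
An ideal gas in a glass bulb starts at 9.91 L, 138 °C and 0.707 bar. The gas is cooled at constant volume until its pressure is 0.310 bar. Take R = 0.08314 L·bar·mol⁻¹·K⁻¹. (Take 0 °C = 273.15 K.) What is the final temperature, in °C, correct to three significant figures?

T₂ ≈ -92.9 °C

Convert: T₁ = 411.1 K.
V constant ⇒ P ∝ T: V₂ = V₁; T₂ = T₁·(P₂/P₁) = 180.3 K.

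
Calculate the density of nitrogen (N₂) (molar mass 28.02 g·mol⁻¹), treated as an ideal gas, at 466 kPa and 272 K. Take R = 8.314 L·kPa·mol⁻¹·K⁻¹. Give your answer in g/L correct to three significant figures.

ρ ≈ 5.77 g/L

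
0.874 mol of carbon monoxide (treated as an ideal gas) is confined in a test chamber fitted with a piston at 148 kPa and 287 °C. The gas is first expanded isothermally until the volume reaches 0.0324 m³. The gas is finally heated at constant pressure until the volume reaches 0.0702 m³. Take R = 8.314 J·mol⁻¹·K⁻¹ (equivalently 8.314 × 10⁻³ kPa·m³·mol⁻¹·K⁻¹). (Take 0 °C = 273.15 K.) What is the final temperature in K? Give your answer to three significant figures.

T₃ ≈ 1.21e+03 K

Convert: T₁ = 560.1 K.
From PV = nRT: V₁ = nRT₁/P₁ = 0.02750 m³.
Isothermal, so P V is constant: T₂ = T₁; P₂ = P₁·(V₁/V₂) = 125.6 kPa.
Isobaric, so V/T is constant: P₃ = P₂; T₃ = T₂·(V₃/V₂) = 1214 K.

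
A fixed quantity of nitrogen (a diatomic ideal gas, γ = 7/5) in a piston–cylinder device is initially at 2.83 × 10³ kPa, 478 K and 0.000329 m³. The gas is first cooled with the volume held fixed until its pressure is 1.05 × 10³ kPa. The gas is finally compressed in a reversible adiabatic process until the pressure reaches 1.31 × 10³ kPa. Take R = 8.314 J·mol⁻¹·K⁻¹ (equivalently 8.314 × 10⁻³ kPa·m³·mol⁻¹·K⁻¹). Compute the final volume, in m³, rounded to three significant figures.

V₃ ≈ 0.000281 m³

Isochoric, so P/T is constant: V₂ = V₁; T₂ = T₁·(P₂/P₁) = 177.3 K.
Reversible adiabatic, γ = 7/5: T₃ = T₂·(P₃/P₂)^((γ−1)/γ) = 188.9 K; V₃ = V₂·(P₂/P₃)^(1/γ) = 0.0002809 m³.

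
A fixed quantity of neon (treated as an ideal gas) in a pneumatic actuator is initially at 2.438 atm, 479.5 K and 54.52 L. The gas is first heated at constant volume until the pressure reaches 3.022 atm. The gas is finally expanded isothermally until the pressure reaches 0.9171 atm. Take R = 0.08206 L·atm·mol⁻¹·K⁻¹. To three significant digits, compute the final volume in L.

Isochoric, so P/T is constant: V₂ = V₁; T₂ = T₁·(P₂/P₁) = 594.4 K.
T constant ⇒ Boyle's law P V = const: T₃ = T₂; V₃ = V₂·(P₂/P₃) = 179.7 L.

V₃ ≈ 180 L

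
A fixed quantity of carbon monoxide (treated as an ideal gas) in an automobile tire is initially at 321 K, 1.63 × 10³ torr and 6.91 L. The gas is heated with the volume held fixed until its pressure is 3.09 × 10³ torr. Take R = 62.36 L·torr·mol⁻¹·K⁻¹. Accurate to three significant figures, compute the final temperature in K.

T₂ ≈ 609 K

V constant ⇒ P ∝ T: V₂ = V₁; T₂ = T₁·(P₂/P₁) = 608.5 K.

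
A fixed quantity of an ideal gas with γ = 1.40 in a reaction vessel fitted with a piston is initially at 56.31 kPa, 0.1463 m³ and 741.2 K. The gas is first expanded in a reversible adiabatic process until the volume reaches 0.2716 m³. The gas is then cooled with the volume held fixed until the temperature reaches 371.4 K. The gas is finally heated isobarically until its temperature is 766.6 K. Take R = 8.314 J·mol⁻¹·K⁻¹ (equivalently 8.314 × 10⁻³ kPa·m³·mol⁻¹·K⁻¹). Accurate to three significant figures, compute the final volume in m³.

V₄ ≈ 0.561 m³

Reversible adiabatic, γ = 1.40: T₂ = T₁·(V₁/V₂)^(γ−1) = 578.7 K; P₂ = P₁·(V₁/V₂)^γ = 23.68 kPa.
V constant ⇒ P ∝ T: V₃ = V₂; P₃ = P₂·(T₃/T₂) = 15.20 kPa.
Isobaric, so V/T is constant: P₄ = P₃; V₄ = V₃·(T₄/T₃) = 0.5606 m³.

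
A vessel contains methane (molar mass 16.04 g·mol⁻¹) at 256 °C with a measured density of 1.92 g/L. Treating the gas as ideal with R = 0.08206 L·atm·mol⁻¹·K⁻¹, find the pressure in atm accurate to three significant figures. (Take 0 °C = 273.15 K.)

ρ = PM/(RT) ⇒ P = ρRT/M = (1.92 × 0.08206 × 529.1) / 16.04

P ≈ 5.20 atm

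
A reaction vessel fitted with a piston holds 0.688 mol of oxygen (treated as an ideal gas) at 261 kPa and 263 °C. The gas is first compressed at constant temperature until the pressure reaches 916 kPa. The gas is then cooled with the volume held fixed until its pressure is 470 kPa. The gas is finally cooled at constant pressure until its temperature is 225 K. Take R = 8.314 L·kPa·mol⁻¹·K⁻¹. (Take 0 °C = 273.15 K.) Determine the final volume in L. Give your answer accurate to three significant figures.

V₄ ≈ 2.74 L

Convert: T₁ = 536.1 K.
From PV = nRT: V₁ = nRT₁/P₁ = 11.75 L.
Isothermal, so P V is constant: T₂ = T₁; V₂ = V₁·(P₁/P₂) = 3.348 L.
V constant ⇒ P ∝ T: V₃ = V₂; T₃ = T₂·(P₃/P₂) = 275.1 K.
P constant ⇒ V ∝ T: P₄ = P₃; V₄ = V₃·(T₄/T₃) = 2.738 L.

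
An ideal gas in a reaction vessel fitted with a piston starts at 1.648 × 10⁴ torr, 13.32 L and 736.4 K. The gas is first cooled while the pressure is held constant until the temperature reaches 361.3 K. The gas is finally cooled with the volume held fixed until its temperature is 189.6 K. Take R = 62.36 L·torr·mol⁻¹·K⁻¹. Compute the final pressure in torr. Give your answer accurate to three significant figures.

Isobaric, so V/T is constant: P₂ = P₁; V₂ = V₁·(T₂/T₁) = 6.535 L.
V constant ⇒ P ∝ T: V₃ = V₂; P₃ = P₂·(T₃/T₂) = 8648 torr.

P₃ ≈ 8.65e+03 torr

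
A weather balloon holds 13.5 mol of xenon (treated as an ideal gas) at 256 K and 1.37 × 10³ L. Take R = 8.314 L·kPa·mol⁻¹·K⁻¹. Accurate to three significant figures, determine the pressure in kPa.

P ≈ 21.0 kPa

PV = nRT ⇒ P = nRT/V = (13.5 × 8.314 × 256) / 1.37e+03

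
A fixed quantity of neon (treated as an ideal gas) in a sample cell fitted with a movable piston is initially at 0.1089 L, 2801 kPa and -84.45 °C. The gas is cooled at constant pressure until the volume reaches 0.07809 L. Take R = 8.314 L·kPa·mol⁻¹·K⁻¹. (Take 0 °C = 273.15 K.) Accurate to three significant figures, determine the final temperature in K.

Convert: T₁ = 188.7 K.
P constant ⇒ V ∝ T: P₂ = P₁; T₂ = T₁·(V₂/V₁) = 135.3 K.

T₂ ≈ 135 K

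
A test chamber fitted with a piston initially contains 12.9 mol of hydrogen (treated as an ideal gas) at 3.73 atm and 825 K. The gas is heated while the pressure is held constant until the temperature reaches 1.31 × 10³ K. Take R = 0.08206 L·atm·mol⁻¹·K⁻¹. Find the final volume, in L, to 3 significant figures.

From PV = nRT: V₁ = nRT₁/P₁ = 234.1 L.
P constant ⇒ V ∝ T: P₂ = P₁; V₂ = V₁·(T₂/T₁) = 371.8 L.

V₂ ≈ 372 L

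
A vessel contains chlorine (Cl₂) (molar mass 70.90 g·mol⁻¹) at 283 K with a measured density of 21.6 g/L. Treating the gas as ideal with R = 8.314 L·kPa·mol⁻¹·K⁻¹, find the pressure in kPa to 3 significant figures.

P ≈ 717 kPa

ρ = PM/(RT) ⇒ P = ρRT/M = (21.6 × 8.314 × 283.0) / 70.90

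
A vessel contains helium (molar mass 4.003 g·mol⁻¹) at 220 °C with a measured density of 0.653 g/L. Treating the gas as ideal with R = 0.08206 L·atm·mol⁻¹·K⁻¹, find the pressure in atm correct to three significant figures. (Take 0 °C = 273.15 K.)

P ≈ 6.60 atm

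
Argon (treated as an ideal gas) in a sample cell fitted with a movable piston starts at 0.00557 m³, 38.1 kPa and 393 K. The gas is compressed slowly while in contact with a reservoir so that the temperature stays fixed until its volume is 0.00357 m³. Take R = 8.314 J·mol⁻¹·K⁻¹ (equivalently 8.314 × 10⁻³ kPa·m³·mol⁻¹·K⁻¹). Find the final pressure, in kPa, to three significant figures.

T constant ⇒ Boyle's law P V = const: T₂ = T₁; P₂ = P₁·(V₁/V₂) = 59.44 kPa.

P₂ ≈ 59.4 kPa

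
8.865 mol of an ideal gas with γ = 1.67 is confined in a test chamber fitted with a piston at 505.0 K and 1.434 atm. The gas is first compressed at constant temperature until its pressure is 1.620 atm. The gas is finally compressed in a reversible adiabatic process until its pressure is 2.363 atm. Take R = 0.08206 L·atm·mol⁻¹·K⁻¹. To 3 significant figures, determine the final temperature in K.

T₃ ≈ 588 K

From PV = nRT: V₁ = nRT₁/P₁ = 256.2 L.
Isothermal, so P V is constant: T₂ = T₁; V₂ = V₁·(P₁/P₂) = 226.8 L.
Adiabatic (γ = 1.67), T V^(γ−1) and P V^γ constant: T₃ = T₂·(P₃/P₂)^((γ−1)/γ) = 587.6 K; V₃ = V₂·(P₂/P₃)^(1/γ) = 180.9 L.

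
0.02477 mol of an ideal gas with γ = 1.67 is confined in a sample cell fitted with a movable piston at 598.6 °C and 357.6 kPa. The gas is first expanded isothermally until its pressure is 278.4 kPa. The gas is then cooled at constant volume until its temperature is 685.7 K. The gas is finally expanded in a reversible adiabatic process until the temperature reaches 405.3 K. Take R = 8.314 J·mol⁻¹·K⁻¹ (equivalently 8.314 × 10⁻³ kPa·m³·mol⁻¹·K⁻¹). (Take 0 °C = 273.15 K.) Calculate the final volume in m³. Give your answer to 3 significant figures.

Convert: T₁ = 871.8 K.
From PV = nRT: V₁ = nRT₁/P₁ = 0.0005020 m³.
T constant ⇒ Boyle's law P V = const: T₂ = T₁; V₂ = V₁·(P₁/P₂) = 0.0006449 m³.
Isochoric, so P/T is constant: V₃ = V₂; P₃ = P₂·(T₃/T₂) = 219.0 kPa.
Reversible adiabatic, γ = 1.67: P₄ = P₃·(T₄/T₃)^(γ/(γ−1)) = 59.05 kPa; V₄ = V₃·(T₃/T₄)^(1/(γ−1)) = 0.001413 m³.

V₄ ≈ 0.00141 m³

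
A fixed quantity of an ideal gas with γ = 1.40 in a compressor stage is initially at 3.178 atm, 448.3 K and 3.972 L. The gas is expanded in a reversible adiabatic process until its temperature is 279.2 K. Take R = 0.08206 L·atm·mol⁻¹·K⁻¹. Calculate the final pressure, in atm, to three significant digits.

Adiabatic (γ = 1.40), T V^(γ−1) and P V^γ constant: P₂ = P₁·(T₂/T₁)^(γ/(γ−1)) = 0.6059 atm; V₂ = V₁·(T₁/T₂)^(1/(γ−1)) = 12.98 L.

P₂ ≈ 0.606 atm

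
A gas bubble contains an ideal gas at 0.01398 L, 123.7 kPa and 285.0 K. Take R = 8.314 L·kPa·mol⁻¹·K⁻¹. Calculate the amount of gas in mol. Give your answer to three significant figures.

n ≈ 0.000730 mol

PV = nRT ⇒ n = PV/(RT) = (123.7 × 0.01398) / (8.314 × 285.0)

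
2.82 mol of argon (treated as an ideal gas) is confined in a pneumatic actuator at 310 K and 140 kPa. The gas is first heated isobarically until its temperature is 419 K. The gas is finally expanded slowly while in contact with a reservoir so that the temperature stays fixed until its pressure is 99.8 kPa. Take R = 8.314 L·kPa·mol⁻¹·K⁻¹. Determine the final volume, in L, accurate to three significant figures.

V₃ ≈ 98.4 L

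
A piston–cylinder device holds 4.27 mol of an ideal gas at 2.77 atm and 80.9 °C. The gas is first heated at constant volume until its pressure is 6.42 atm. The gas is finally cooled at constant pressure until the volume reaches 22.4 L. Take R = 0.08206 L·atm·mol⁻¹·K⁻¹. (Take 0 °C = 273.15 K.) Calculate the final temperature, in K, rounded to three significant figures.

T₃ ≈ 410 K

Convert: T₁ = 354.0 K.
From PV = nRT: V₁ = nRT₁/P₁ = 44.79 L.
Isochoric, so P/T is constant: V₂ = V₁; T₂ = T₁·(P₂/P₁) = 820.6 K.
Isobaric, so V/T is constant: P₃ = P₂; T₃ = T₂·(V₃/V₂) = 410.4 K.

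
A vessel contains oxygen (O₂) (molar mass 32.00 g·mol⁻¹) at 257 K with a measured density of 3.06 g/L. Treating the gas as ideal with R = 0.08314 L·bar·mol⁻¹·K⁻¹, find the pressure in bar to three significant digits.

P ≈ 2.04 bar

ρ = PM/(RT) ⇒ P = ρRT/M = (3.06 × 0.08314 × 257.0) / 32.00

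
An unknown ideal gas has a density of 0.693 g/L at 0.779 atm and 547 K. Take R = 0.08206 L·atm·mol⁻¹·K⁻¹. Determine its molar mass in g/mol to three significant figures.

M ≈ 39.9 g/mol

ρ = PM/(RT) ⇒ M = ρRT/P = (0.693 × 0.08206 × 547.0) / 0.779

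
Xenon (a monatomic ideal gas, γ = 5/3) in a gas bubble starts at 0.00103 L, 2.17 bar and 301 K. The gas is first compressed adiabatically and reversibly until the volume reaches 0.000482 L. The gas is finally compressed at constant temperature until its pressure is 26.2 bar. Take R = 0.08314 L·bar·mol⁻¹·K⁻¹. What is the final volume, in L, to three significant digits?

Adiabatic (γ = 5/3), T V^(γ−1) and P V^γ constant: T₂ = T₁·(V₁/V₂)^(γ−1) = 499.4 K; P₂ = P₁·(V₁/V₂)^γ = 7.693 bar.
T constant ⇒ Boyle's law P V = const: T₃ = T₂; V₃ = V₂·(P₂/P₃) = 0.0001415 L.

V₃ ≈ 0.000142 L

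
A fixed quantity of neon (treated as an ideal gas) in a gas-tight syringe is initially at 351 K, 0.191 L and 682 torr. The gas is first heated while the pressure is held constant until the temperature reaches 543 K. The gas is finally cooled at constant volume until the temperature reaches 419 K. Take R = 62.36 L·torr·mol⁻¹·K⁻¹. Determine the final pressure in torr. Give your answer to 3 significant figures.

P₃ ≈ 526 torr

Isobaric, so V/T is constant: P₂ = P₁; V₂ = V₁·(T₂/T₁) = 0.2955 L.
Isochoric, so P/T is constant: V₃ = V₂; P₃ = P₂·(T₃/T₂) = 526.3 torr.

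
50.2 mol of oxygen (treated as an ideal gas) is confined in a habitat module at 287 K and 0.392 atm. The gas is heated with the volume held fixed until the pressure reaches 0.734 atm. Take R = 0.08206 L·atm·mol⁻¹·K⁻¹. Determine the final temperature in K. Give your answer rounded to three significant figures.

From PV = nRT: V₁ = nRT₁/P₁ = 3016 L.
V constant ⇒ P ∝ T: V₂ = V₁; T₂ = T₁·(P₂/P₁) = 537.4 K.

T₂ ≈ 537 K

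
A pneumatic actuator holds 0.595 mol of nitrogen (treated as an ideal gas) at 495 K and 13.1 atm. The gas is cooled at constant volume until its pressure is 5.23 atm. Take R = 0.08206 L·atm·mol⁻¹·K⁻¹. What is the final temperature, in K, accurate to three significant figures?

T₂ ≈ 198 K

From PV = nRT: V₁ = nRT₁/P₁ = 1.845 L.
V constant ⇒ P ∝ T: V₂ = V₁; T₂ = T₁·(P₂/P₁) = 197.6 K.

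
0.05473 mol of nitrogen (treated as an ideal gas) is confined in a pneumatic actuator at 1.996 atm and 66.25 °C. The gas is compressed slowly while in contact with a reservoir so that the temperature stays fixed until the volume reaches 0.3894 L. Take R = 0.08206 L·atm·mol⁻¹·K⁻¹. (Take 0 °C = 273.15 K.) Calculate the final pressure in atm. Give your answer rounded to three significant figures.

Convert: T₁ = 339.4 K.
From PV = nRT: V₁ = nRT₁/P₁ = 0.7637 L.
T constant ⇒ Boyle's law P V = const: T₂ = T₁; P₂ = P₁·(V₁/V₂) = 3.914 atm.

P₂ ≈ 3.91 atm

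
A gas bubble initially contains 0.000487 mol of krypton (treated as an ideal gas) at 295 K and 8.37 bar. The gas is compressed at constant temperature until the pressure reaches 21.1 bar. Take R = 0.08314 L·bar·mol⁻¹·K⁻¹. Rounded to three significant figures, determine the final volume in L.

V₂ ≈ 0.000566 L

From PV = nRT: V₁ = nRT₁/P₁ = 0.001427 L.
Isothermal, so P V is constant: T₂ = T₁; V₂ = V₁·(P₁/P₂) = 0.0005661 L.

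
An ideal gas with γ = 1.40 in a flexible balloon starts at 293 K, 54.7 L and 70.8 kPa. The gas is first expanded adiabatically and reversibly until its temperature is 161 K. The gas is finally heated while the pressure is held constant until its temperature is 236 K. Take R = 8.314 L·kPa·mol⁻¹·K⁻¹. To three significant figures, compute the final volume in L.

Reversible adiabatic, γ = 1.40: P₂ = P₁·(T₂/T₁)^(γ/(γ−1)) = 8.707 kPa; V₂ = V₁·(T₁/T₂)^(1/(γ−1)) = 244.4 L.
Isobaric, so V/T is constant: P₃ = P₂; V₃ = V₂·(T₃/T₂) = 358.2 L.

V₃ ≈ 358 L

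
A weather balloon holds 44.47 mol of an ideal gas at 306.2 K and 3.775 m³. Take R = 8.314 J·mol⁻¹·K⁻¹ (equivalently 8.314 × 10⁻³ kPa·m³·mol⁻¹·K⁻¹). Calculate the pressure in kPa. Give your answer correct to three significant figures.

PV = nRT ⇒ P = nRT/V = (44.47 × 8.314 × 10⁻³ × 306.2) / 3.775

P ≈ 30.0 kPa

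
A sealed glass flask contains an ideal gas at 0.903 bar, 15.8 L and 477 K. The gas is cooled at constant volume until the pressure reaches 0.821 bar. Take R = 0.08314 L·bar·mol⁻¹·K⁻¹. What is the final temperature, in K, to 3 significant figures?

V constant ⇒ P ∝ T: V₂ = V₁; T₂ = T₁·(P₂/P₁) = 433.7 K.

T₂ ≈ 434 K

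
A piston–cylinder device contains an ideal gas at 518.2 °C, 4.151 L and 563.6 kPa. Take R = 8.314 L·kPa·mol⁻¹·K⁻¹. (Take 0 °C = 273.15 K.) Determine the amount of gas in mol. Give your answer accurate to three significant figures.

Convert: T = 791.35 K.
PV = nRT ⇒ n = PV/(RT) = (563.6 × 4.151) / (8.314 × 791.35)

n ≈ 0.356 mol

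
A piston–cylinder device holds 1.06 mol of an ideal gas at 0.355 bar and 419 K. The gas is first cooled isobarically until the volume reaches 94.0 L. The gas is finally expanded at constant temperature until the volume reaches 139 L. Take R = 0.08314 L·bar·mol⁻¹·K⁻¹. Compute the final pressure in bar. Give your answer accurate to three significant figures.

From PV = nRT: V₁ = nRT₁/P₁ = 104.0 L.
P constant ⇒ V ∝ T: P₂ = P₁; T₂ = T₁·(V₂/V₁) = 378.7 K.
T constant ⇒ Boyle's law P V = const: T₃ = T₂; P₃ = P₂·(V₂/V₃) = 0.2401 bar.

P₃ ≈ 0.240 bar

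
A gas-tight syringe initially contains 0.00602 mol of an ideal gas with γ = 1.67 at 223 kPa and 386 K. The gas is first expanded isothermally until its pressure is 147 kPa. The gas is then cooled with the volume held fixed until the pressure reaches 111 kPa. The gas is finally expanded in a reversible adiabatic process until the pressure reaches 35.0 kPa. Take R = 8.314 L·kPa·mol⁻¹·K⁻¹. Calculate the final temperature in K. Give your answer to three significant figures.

From PV = nRT: V₁ = nRT₁/P₁ = 0.08663 L.
T constant ⇒ Boyle's law P V = const: T₂ = T₁; V₂ = V₁·(P₁/P₂) = 0.1314 L.
V constant ⇒ P ∝ T: V₃ = V₂; T₃ = T₂·(P₃/P₂) = 291.5 K.
Adiabatic (γ = 1.67), T V^(γ−1) and P V^γ constant: T₄ = T₃·(P₄/P₃)^((γ−1)/γ) = 183.4 K; V₄ = V₃·(P₃/P₄)^(1/γ) = 0.2623 L.

T₄ ≈ 183 K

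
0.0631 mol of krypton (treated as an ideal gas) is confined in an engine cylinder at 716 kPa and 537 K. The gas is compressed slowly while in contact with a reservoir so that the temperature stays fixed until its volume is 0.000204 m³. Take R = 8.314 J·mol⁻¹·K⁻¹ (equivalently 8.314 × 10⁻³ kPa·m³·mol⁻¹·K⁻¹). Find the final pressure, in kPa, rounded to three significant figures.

P₂ ≈ 1.38e+03 kPa

From PV = nRT: V₁ = nRT₁/P₁ = 0.0003935 m³.
Isothermal, so P V is constant: T₂ = T₁; P₂ = P₁·(V₁/V₂) = 1381 kPa.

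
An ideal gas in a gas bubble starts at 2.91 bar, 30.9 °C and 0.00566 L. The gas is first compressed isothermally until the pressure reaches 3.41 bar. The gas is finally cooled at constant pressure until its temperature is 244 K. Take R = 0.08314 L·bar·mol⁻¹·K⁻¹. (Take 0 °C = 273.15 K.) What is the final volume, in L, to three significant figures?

Convert: T₁ = 304.0 K.
T constant ⇒ Boyle's law P V = const: T₂ = T₁; V₂ = V₁·(P₁/P₂) = 0.004830 L.
Isobaric, so V/T is constant: P₃ = P₂; V₃ = V₂·(T₃/T₂) = 0.003876 L.

V₃ ≈ 0.00388 L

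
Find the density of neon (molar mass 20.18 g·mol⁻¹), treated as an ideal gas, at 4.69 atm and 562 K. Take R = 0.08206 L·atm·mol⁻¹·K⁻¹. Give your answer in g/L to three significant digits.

ρ ≈ 2.05 g/L

ρ = PM/(RT) = (4.69 × 20.18) / (0.08206 × 562.0)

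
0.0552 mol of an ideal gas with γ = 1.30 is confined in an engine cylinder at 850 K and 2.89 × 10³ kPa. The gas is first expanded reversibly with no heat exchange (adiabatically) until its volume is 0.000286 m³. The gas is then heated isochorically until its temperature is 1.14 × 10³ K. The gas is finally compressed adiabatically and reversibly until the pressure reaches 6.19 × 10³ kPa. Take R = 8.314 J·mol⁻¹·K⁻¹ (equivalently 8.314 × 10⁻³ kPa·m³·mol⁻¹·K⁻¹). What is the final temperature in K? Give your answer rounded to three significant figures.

From PV = nRT: V₁ = nRT₁/P₁ = 0.0001350 m³.
Reversible adiabatic, γ = 1.30: T₂ = T₁·(V₁/V₂)^(γ−1) = 678.6 K; P₂ = P₁·(V₁/V₂)^γ = 1089 kPa.
V constant ⇒ P ∝ T: V₃ = V₂; P₃ = P₂·(T₃/T₂) = 1829 kPa.
Adiabatic (γ = 1.30), T V^(γ−1) and P V^γ constant: T₄ = T₃·(P₄/P₃)^((γ−1)/γ) = 1510 K; V₄ = V₃·(P₃/P₄)^(1/γ) = 0.0001120 m³.

T₄ ≈ 1.51e+03 K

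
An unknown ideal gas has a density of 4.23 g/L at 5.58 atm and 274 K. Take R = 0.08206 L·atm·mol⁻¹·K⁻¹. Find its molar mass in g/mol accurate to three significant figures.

ρ = PM/(RT) ⇒ M = ρRT/P = (4.23 × 0.08206 × 274.0) / 5.58

M ≈ 17.0 g/mol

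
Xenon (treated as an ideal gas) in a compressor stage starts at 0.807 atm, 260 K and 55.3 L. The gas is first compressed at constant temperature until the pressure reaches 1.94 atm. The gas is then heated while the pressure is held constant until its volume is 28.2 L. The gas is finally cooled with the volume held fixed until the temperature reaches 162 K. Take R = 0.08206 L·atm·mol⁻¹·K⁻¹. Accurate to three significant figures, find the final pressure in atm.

P₄ ≈ 0.986 atm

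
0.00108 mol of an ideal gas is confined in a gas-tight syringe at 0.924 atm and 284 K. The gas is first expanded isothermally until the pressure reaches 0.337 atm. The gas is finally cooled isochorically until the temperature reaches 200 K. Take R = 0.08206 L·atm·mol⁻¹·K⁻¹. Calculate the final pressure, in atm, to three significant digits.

P₃ ≈ 0.237 atm

From PV = nRT: V₁ = nRT₁/P₁ = 0.02724 L.
T constant ⇒ Boyle's law P V = const: T₂ = T₁; V₂ = V₁·(P₁/P₂) = 0.07469 L.
Isochoric, so P/T is constant: V₃ = V₂; P₃ = P₂·(T₃/T₂) = 0.2373 atm.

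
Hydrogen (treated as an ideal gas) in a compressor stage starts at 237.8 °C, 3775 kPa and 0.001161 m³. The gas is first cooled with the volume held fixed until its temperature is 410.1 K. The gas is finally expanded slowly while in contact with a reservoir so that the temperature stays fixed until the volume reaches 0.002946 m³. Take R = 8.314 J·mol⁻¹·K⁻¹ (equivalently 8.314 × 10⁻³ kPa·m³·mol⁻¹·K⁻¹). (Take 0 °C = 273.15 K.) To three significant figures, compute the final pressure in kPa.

P₃ ≈ 1.19e+03 kPa

Convert: T₁ = 510.9 K.
V constant ⇒ P ∝ T: V₂ = V₁; P₂ = P₁·(T₂/T₁) = 3030 kPa.
Isothermal, so P V is constant: T₃ = T₂; P₃ = P₂·(V₂/V₃) = 1194 kPa.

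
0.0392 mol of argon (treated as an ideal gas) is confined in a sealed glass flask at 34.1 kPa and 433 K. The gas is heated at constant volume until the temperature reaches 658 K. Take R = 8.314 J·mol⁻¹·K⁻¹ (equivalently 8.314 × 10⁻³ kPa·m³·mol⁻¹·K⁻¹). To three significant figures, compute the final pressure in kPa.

P₂ ≈ 51.8 kPa

From PV = nRT: V₁ = nRT₁/P₁ = 0.004138 m³.
Isochoric, so P/T is constant: V₂ = V₁; P₂ = P₁·(T₂/T₁) = 51.82 kPa.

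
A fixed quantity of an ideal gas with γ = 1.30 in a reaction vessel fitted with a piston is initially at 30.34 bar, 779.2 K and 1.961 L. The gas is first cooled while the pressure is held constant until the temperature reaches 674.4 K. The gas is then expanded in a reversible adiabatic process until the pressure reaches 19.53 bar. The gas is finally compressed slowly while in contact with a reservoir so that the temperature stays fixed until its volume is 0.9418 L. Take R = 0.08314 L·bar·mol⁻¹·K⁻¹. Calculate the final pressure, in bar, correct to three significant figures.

P₄ ≈ 49.4 bar

P constant ⇒ V ∝ T: P₂ = P₁; V₂ = V₁·(T₂/T₁) = 1.697 L.
Reversible adiabatic, γ = 1.30: T₃ = T₂·(P₃/P₂)^((γ−1)/γ) = 609.2 K; V₃ = V₂·(P₂/P₃)^(1/γ) = 2.382 L.
Isothermal, so P V is constant: T₄ = T₃; P₄ = P₃·(V₃/V₄) = 49.39 bar.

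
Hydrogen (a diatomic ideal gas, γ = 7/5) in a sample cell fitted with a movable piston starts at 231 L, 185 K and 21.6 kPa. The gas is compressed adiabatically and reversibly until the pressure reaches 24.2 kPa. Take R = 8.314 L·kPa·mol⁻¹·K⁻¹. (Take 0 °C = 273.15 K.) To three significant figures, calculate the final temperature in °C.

T₂ ≈ -82.0 °C

Reversible adiabatic, γ = 7/5: T₂ = T₁·(P₂/P₁)^((γ−1)/γ) = 191.1 K; V₂ = V₁·(P₁/P₂)^(1/γ) = 213.0 L.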